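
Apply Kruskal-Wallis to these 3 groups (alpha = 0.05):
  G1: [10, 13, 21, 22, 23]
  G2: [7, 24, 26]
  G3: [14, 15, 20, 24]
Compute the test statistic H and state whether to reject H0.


Step 1: Combine all N = 12 observations and assign midranks.
sorted (value, group, rank): (7,G2,1), (10,G1,2), (13,G1,3), (14,G3,4), (15,G3,5), (20,G3,6), (21,G1,7), (22,G1,8), (23,G1,9), (24,G2,10.5), (24,G3,10.5), (26,G2,12)
Step 2: Sum ranks within each group.
R_1 = 29 (n_1 = 5)
R_2 = 23.5 (n_2 = 3)
R_3 = 25.5 (n_3 = 4)
Step 3: H = 12/(N(N+1)) * sum(R_i^2/n_i) - 3(N+1)
     = 12/(12*13) * (29^2/5 + 23.5^2/3 + 25.5^2/4) - 3*13
     = 0.076923 * 514.846 - 39
     = 0.603526.
Step 4: Ties present; correction factor C = 1 - 6/(12^3 - 12) = 0.996503. Corrected H = 0.603526 / 0.996503 = 0.605643.
Step 5: Under H0, H ~ chi^2(2); p-value = 0.738731.
Step 6: alpha = 0.05. fail to reject H0.

H = 0.6056, df = 2, p = 0.738731, fail to reject H0.


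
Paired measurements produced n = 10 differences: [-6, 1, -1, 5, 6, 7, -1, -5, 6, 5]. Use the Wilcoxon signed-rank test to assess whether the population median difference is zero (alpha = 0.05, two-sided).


Step 1: Drop any zero differences (none here) and take |d_i|.
|d| = [6, 1, 1, 5, 6, 7, 1, 5, 6, 5]
Step 2: Midrank |d_i| (ties get averaged ranks).
ranks: |6|->8, |1|->2, |1|->2, |5|->5, |6|->8, |7|->10, |1|->2, |5|->5, |6|->8, |5|->5
Step 3: Attach original signs; sum ranks with positive sign and with negative sign.
W+ = 2 + 5 + 8 + 10 + 8 + 5 = 38
W- = 8 + 2 + 2 + 5 = 17
(Check: W+ + W- = 55 should equal n(n+1)/2 = 55.)
Step 4: Test statistic W = min(W+, W-) = 17.
Step 5: Ties in |d|, so use the tie-corrected normal approximation.
        E[W] = n(n+1)/4 = 10*11/4 = 27.5.
        Tie groups: |d|=1 (t=3), |d|=5 (t=3), |d|=6 (t=3); sum(t^3 - t) = 72.
        Var[W] = n(n+1)(2n+1)/24 - sum(t^3-t)/48 = 2310/24 - 72/48 = 94.75.
        z = (W - E[W]) / sqrt(Var[W]) = (17 - 27.5) / 9.7340 = -1.0787.
        Two-sided p = 2*Phi(z) = 0.280723.
Step 6: alpha = 0.05. fail to reject H0.

W+ = 38, W- = 17, W = min = 17, p = 0.280723, fail to reject H0.


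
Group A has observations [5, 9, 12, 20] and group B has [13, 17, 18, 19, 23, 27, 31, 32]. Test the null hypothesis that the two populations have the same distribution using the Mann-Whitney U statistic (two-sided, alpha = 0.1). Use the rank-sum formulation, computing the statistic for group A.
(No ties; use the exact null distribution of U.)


Step 1: Combine and sort all 12 observations; assign midranks.
sorted (value, group): (5,X), (9,X), (12,X), (13,Y), (17,Y), (18,Y), (19,Y), (20,X), (23,Y), (27,Y), (31,Y), (32,Y)
ranks: 5->1, 9->2, 12->3, 13->4, 17->5, 18->6, 19->7, 20->8, 23->9, 27->10, 31->11, 32->12
Step 2: Rank sum for X: R1 = 1 + 2 + 3 + 8 = 14.
Step 3: U_X = R1 - n1(n1+1)/2 = 14 - 4*5/2 = 14 - 10 = 4.
       U_Y = n1*n2 - U_X = 32 - 4 = 28.
Step 4: No ties, so the exact null distribution of U (based on enumerating the C(12,4) = 495 equally likely rank assignments) gives the two-sided p-value.
Step 5: p-value = 0.048485; compare to alpha = 0.1. reject H0.

U_X = 4, p = 0.048485, reject H0 at alpha = 0.1.


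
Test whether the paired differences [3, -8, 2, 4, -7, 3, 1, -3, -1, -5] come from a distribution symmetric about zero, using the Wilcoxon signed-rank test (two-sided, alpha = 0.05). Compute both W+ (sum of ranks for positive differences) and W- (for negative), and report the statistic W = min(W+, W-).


Step 1: Drop any zero differences (none here) and take |d_i|.
|d| = [3, 8, 2, 4, 7, 3, 1, 3, 1, 5]
Step 2: Midrank |d_i| (ties get averaged ranks).
ranks: |3|->5, |8|->10, |2|->3, |4|->7, |7|->9, |3|->5, |1|->1.5, |3|->5, |1|->1.5, |5|->8
Step 3: Attach original signs; sum ranks with positive sign and with negative sign.
W+ = 5 + 3 + 7 + 5 + 1.5 = 21.5
W- = 10 + 9 + 5 + 1.5 + 8 = 33.5
(Check: W+ + W- = 55 should equal n(n+1)/2 = 55.)
Step 4: Test statistic W = min(W+, W-) = 21.5.
Step 5: Ties in |d|, so use the tie-corrected normal approximation.
        E[W] = n(n+1)/4 = 10*11/4 = 27.5.
        Tie groups: |d|=1 (t=2), |d|=3 (t=3); sum(t^3 - t) = 30.
        Var[W] = n(n+1)(2n+1)/24 - sum(t^3-t)/48 = 2310/24 - 30/48 = 95.625.
        z = (W - E[W]) / sqrt(Var[W]) = (21.5 - 27.5) / 9.7788 = -0.6136.
        Two-sided p = 2*Phi(z) = 0.539498.
Step 6: alpha = 0.05. fail to reject H0.

W+ = 21.5, W- = 33.5, W = min = 21.5, p = 0.539498, fail to reject H0.


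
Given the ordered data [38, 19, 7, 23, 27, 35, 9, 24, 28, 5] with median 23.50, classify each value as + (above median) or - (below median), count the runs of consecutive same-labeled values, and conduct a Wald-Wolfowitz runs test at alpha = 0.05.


Step 1: Compute median = 23.50; label A = above, B = below.
Labels in order: ABBBAABAAB  (n_A = 5, n_B = 5)
Step 2: Count runs R = 6.
Step 3: Under H0 (random ordering), E[R] = 2*n_A*n_B/(n_A+n_B) + 1 = 2*5*5/10 + 1 = 6.0000.
        Var[R] = 2*n_A*n_B*(2*n_A*n_B - n_A - n_B) / ((n_A+n_B)^2 * (n_A+n_B-1)) = 2000/900 = 2.2222.
        SD[R] = 1.4907.
Step 4: R = E[R], so z = 0 with no continuity correction.
Step 5: Two-sided p-value via normal approximation = 2*(1 - Phi(|z|)) = 1.000000.
Step 6: alpha = 0.05. fail to reject H0.

R = 6, z = 0.0000, p = 1.000000, fail to reject H0.


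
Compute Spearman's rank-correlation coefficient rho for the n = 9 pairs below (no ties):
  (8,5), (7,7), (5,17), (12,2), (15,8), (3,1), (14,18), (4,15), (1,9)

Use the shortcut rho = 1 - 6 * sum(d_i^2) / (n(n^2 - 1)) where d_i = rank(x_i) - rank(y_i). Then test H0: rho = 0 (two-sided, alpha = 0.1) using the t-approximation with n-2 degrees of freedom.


Step 1: Rank x and y separately (midranks; no ties here).
rank(x): 8->6, 7->5, 5->4, 12->7, 15->9, 3->2, 14->8, 4->3, 1->1
rank(y): 5->3, 7->4, 17->8, 2->2, 8->5, 1->1, 18->9, 15->7, 9->6
Step 2: d_i = R_x(i) - R_y(i); compute d_i^2.
  (6-3)^2=9, (5-4)^2=1, (4-8)^2=16, (7-2)^2=25, (9-5)^2=16, (2-1)^2=1, (8-9)^2=1, (3-7)^2=16, (1-6)^2=25
sum(d^2) = 110.
Step 3: rho = 1 - 6*110 / (9*(9^2 - 1)) = 1 - 660/720 = 0.083333.
Step 4: Under H0, t = rho * sqrt((n-2)/(1-rho^2)) = 0.2212 ~ t(7).
Step 5: Two-sided p-value from the t-distribution with 7 df = 0.831214.
Step 6: alpha = 0.1. fail to reject H0.

rho = 0.0833, p = 0.831214, fail to reject H0 at alpha = 0.1.


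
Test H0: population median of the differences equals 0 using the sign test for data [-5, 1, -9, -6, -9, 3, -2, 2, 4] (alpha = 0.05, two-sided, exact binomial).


Step 1: Discard zero differences. Original n = 9; n_eff = number of nonzero differences = 9.
Nonzero differences (with sign): -5, +1, -9, -6, -9, +3, -2, +2, +4
Step 2: Count signs: positive = 4, negative = 5.
Step 3: Under H0: P(positive) = 0.5, so the number of positives S ~ Bin(9, 0.5).
Step 4: Two-sided exact p-value = sum of Bin(9,0.5) probabilities at or below the observed probability = 1.000000.
Step 5: alpha = 0.05. fail to reject H0.

n_eff = 9, pos = 4, neg = 5, p = 1.000000, fail to reject H0.


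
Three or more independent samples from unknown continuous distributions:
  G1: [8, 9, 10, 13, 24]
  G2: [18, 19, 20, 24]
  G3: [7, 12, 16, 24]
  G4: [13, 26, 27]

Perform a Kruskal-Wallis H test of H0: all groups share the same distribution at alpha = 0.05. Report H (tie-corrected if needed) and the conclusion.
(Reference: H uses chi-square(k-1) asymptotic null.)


Step 1: Combine all N = 16 observations and assign midranks.
sorted (value, group, rank): (7,G3,1), (8,G1,2), (9,G1,3), (10,G1,4), (12,G3,5), (13,G1,6.5), (13,G4,6.5), (16,G3,8), (18,G2,9), (19,G2,10), (20,G2,11), (24,G1,13), (24,G2,13), (24,G3,13), (26,G4,15), (27,G4,16)
Step 2: Sum ranks within each group.
R_1 = 28.5 (n_1 = 5)
R_2 = 43 (n_2 = 4)
R_3 = 27 (n_3 = 4)
R_4 = 37.5 (n_4 = 3)
Step 3: H = 12/(N(N+1)) * sum(R_i^2/n_i) - 3(N+1)
     = 12/(16*17) * (28.5^2/5 + 43^2/4 + 27^2/4 + 37.5^2/3) - 3*17
     = 0.044118 * 1275.7 - 51
     = 5.280882.
Step 4: Ties present; correction factor C = 1 - 30/(16^3 - 16) = 0.992647. Corrected H = 5.280882 / 0.992647 = 5.320000.
Step 5: Under H0, H ~ chi^2(3); p-value = 0.149810.
Step 6: alpha = 0.05. fail to reject H0.

H = 5.3200, df = 3, p = 0.149810, fail to reject H0.


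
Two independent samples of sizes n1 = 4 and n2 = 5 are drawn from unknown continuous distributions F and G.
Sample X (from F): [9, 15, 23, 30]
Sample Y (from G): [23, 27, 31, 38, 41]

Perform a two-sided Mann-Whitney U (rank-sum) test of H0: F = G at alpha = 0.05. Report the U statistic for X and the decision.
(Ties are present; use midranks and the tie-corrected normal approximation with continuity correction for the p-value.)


Step 1: Combine and sort all 9 observations; assign midranks.
sorted (value, group): (9,X), (15,X), (23,X), (23,Y), (27,Y), (30,X), (31,Y), (38,Y), (41,Y)
ranks: 9->1, 15->2, 23->3.5, 23->3.5, 27->5, 30->6, 31->7, 38->8, 41->9
Step 2: Rank sum for X: R1 = 1 + 2 + 3.5 + 6 = 12.5.
Step 3: U_X = R1 - n1(n1+1)/2 = 12.5 - 4*5/2 = 12.5 - 10 = 2.5.
       U_Y = n1*n2 - U_X = 20 - 2.5 = 17.5.
Step 4: Ties are present, so use the tie-corrected normal approximation (with continuity correction) for the p-value.
Step 5: p-value = 0.085100; compare to alpha = 0.05. fail to reject H0.

U_X = 2.5, p = 0.085100, fail to reject H0 at alpha = 0.05.


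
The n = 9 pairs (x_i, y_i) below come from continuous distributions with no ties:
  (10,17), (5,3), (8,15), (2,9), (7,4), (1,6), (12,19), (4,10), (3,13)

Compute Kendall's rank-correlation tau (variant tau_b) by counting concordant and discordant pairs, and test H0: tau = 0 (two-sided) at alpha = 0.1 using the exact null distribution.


Step 1: Enumerate the 36 unordered pairs (i,j) with i<j and classify each by sign(x_j-x_i) * sign(y_j-y_i).
  (1,2):dx=-5,dy=-14->C; (1,3):dx=-2,dy=-2->C; (1,4):dx=-8,dy=-8->C; (1,5):dx=-3,dy=-13->C
  (1,6):dx=-9,dy=-11->C; (1,7):dx=+2,dy=+2->C; (1,8):dx=-6,dy=-7->C; (1,9):dx=-7,dy=-4->C
  (2,3):dx=+3,dy=+12->C; (2,4):dx=-3,dy=+6->D; (2,5):dx=+2,dy=+1->C; (2,6):dx=-4,dy=+3->D
  (2,7):dx=+7,dy=+16->C; (2,8):dx=-1,dy=+7->D; (2,9):dx=-2,dy=+10->D; (3,4):dx=-6,dy=-6->C
  (3,5):dx=-1,dy=-11->C; (3,6):dx=-7,dy=-9->C; (3,7):dx=+4,dy=+4->C; (3,8):dx=-4,dy=-5->C
  (3,9):dx=-5,dy=-2->C; (4,5):dx=+5,dy=-5->D; (4,6):dx=-1,dy=-3->C; (4,7):dx=+10,dy=+10->C
  (4,8):dx=+2,dy=+1->C; (4,9):dx=+1,dy=+4->C; (5,6):dx=-6,dy=+2->D; (5,7):dx=+5,dy=+15->C
  (5,8):dx=-3,dy=+6->D; (5,9):dx=-4,dy=+9->D; (6,7):dx=+11,dy=+13->C; (6,8):dx=+3,dy=+4->C
  (6,9):dx=+2,dy=+7->C; (7,8):dx=-8,dy=-9->C; (7,9):dx=-9,dy=-6->C; (8,9):dx=-1,dy=+3->D
Step 2: C = 27, D = 9, total pairs = 36.
Step 3: tau = (C - D)/(n(n-1)/2) = (27 - 9)/36 = 0.500000.
Step 4: Exact two-sided p-value (enumerate n! = 362880 permutations of y under H0): p = 0.075176.
Step 5: alpha = 0.1. reject H0.

tau_b = 0.5000 (C=27, D=9), p = 0.075176, reject H0.


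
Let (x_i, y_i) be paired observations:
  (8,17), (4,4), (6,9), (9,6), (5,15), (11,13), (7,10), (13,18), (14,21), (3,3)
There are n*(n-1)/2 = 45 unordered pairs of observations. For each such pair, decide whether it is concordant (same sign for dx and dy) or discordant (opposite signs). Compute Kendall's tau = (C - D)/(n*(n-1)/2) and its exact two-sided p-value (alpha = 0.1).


Step 1: Enumerate the 45 unordered pairs (i,j) with i<j and classify each by sign(x_j-x_i) * sign(y_j-y_i).
  (1,2):dx=-4,dy=-13->C; (1,3):dx=-2,dy=-8->C; (1,4):dx=+1,dy=-11->D; (1,5):dx=-3,dy=-2->C
  (1,6):dx=+3,dy=-4->D; (1,7):dx=-1,dy=-7->C; (1,8):dx=+5,dy=+1->C; (1,9):dx=+6,dy=+4->C
  (1,10):dx=-5,dy=-14->C; (2,3):dx=+2,dy=+5->C; (2,4):dx=+5,dy=+2->C; (2,5):dx=+1,dy=+11->C
  (2,6):dx=+7,dy=+9->C; (2,7):dx=+3,dy=+6->C; (2,8):dx=+9,dy=+14->C; (2,9):dx=+10,dy=+17->C
  (2,10):dx=-1,dy=-1->C; (3,4):dx=+3,dy=-3->D; (3,5):dx=-1,dy=+6->D; (3,6):dx=+5,dy=+4->C
  (3,7):dx=+1,dy=+1->C; (3,8):dx=+7,dy=+9->C; (3,9):dx=+8,dy=+12->C; (3,10):dx=-3,dy=-6->C
  (4,5):dx=-4,dy=+9->D; (4,6):dx=+2,dy=+7->C; (4,7):dx=-2,dy=+4->D; (4,8):dx=+4,dy=+12->C
  (4,9):dx=+5,dy=+15->C; (4,10):dx=-6,dy=-3->C; (5,6):dx=+6,dy=-2->D; (5,7):dx=+2,dy=-5->D
  (5,8):dx=+8,dy=+3->C; (5,9):dx=+9,dy=+6->C; (5,10):dx=-2,dy=-12->C; (6,7):dx=-4,dy=-3->C
  (6,8):dx=+2,dy=+5->C; (6,9):dx=+3,dy=+8->C; (6,10):dx=-8,dy=-10->C; (7,8):dx=+6,dy=+8->C
  (7,9):dx=+7,dy=+11->C; (7,10):dx=-4,dy=-7->C; (8,9):dx=+1,dy=+3->C; (8,10):dx=-10,dy=-15->C
  (9,10):dx=-11,dy=-18->C
Step 2: C = 37, D = 8, total pairs = 45.
Step 3: tau = (C - D)/(n(n-1)/2) = (37 - 8)/45 = 0.644444.
Step 4: Exact two-sided p-value (enumerate n! = 3628800 permutations of y under H0): p = 0.009148.
Step 5: alpha = 0.1. reject H0.

tau_b = 0.6444 (C=37, D=8), p = 0.009148, reject H0.


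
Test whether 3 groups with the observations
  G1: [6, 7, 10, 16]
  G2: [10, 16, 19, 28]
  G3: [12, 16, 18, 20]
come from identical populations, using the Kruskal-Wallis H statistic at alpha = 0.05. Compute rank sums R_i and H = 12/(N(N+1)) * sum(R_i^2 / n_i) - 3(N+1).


Step 1: Combine all N = 12 observations and assign midranks.
sorted (value, group, rank): (6,G1,1), (7,G1,2), (10,G1,3.5), (10,G2,3.5), (12,G3,5), (16,G1,7), (16,G2,7), (16,G3,7), (18,G3,9), (19,G2,10), (20,G3,11), (28,G2,12)
Step 2: Sum ranks within each group.
R_1 = 13.5 (n_1 = 4)
R_2 = 32.5 (n_2 = 4)
R_3 = 32 (n_3 = 4)
Step 3: H = 12/(N(N+1)) * sum(R_i^2/n_i) - 3(N+1)
     = 12/(12*13) * (13.5^2/4 + 32.5^2/4 + 32^2/4) - 3*13
     = 0.076923 * 565.625 - 39
     = 4.509615.
Step 4: Ties present; correction factor C = 1 - 30/(12^3 - 12) = 0.982517. Corrected H = 4.509615 / 0.982517 = 4.589858.
Step 5: Under H0, H ~ chi^2(2); p-value = 0.100769.
Step 6: alpha = 0.05. fail to reject H0.

H = 4.5899, df = 2, p = 0.100769, fail to reject H0.


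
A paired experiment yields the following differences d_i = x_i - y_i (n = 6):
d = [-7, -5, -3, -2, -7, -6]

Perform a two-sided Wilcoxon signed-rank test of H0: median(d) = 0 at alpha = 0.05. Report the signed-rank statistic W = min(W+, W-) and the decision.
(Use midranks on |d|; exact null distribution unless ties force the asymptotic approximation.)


Step 1: Drop any zero differences (none here) and take |d_i|.
|d| = [7, 5, 3, 2, 7, 6]
Step 2: Midrank |d_i| (ties get averaged ranks).
ranks: |7|->5.5, |5|->3, |3|->2, |2|->1, |7|->5.5, |6|->4
Step 3: Attach original signs; sum ranks with positive sign and with negative sign.
W+ = 0 = 0
W- = 5.5 + 3 + 2 + 1 + 5.5 + 4 = 21
(Check: W+ + W- = 21 should equal n(n+1)/2 = 21.)
Step 4: Test statistic W = min(W+, W-) = 0.
Step 5: Ties in |d|, so use the tie-corrected normal approximation.
        E[W] = n(n+1)/4 = 6*7/4 = 10.5.
        Tie groups: |d|=7 (t=2); sum(t^3 - t) = 6.
        Var[W] = n(n+1)(2n+1)/24 - sum(t^3-t)/48 = 546/24 - 6/48 = 22.625.
        z = (W - E[W]) / sqrt(Var[W]) = (0 - 10.5) / 4.7566 = -2.2075.
        Two-sided p = 2*Phi(z) = 0.027281.
Step 6: alpha = 0.05. reject H0.

W+ = 0, W- = 21, W = min = 0, p = 0.027281, reject H0.


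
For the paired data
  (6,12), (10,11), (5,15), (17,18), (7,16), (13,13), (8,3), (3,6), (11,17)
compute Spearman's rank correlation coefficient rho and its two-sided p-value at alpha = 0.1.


Step 1: Rank x and y separately (midranks; no ties here).
rank(x): 6->3, 10->6, 5->2, 17->9, 7->4, 13->8, 8->5, 3->1, 11->7
rank(y): 12->4, 11->3, 15->6, 18->9, 16->7, 13->5, 3->1, 6->2, 17->8
Step 2: d_i = R_x(i) - R_y(i); compute d_i^2.
  (3-4)^2=1, (6-3)^2=9, (2-6)^2=16, (9-9)^2=0, (4-7)^2=9, (8-5)^2=9, (5-1)^2=16, (1-2)^2=1, (7-8)^2=1
sum(d^2) = 62.
Step 3: rho = 1 - 6*62 / (9*(9^2 - 1)) = 1 - 372/720 = 0.483333.
Step 4: Under H0, t = rho * sqrt((n-2)/(1-rho^2)) = 1.4607 ~ t(7).
Step 5: Two-sided p-value from the t-distribution with 7 df = 0.187470.
Step 6: alpha = 0.1. fail to reject H0.

rho = 0.4833, p = 0.187470, fail to reject H0 at alpha = 0.1.


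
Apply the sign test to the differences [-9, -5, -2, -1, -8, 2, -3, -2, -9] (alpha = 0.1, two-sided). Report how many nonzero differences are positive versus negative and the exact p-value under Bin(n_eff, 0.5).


Step 1: Discard zero differences. Original n = 9; n_eff = number of nonzero differences = 9.
Nonzero differences (with sign): -9, -5, -2, -1, -8, +2, -3, -2, -9
Step 2: Count signs: positive = 1, negative = 8.
Step 3: Under H0: P(positive) = 0.5, so the number of positives S ~ Bin(9, 0.5).
Step 4: Two-sided exact p-value = sum of Bin(9,0.5) probabilities at or below the observed probability = 0.039062.
Step 5: alpha = 0.1. reject H0.

n_eff = 9, pos = 1, neg = 8, p = 0.039062, reject H0.


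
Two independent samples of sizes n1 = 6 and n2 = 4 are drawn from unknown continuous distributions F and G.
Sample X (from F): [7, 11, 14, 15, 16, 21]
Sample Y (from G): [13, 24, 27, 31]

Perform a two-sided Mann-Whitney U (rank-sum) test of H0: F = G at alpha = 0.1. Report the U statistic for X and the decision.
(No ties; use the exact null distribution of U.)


Step 1: Combine and sort all 10 observations; assign midranks.
sorted (value, group): (7,X), (11,X), (13,Y), (14,X), (15,X), (16,X), (21,X), (24,Y), (27,Y), (31,Y)
ranks: 7->1, 11->2, 13->3, 14->4, 15->5, 16->6, 21->7, 24->8, 27->9, 31->10
Step 2: Rank sum for X: R1 = 1 + 2 + 4 + 5 + 6 + 7 = 25.
Step 3: U_X = R1 - n1(n1+1)/2 = 25 - 6*7/2 = 25 - 21 = 4.
       U_Y = n1*n2 - U_X = 24 - 4 = 20.
Step 4: No ties, so the exact null distribution of U (based on enumerating the C(10,6) = 210 equally likely rank assignments) gives the two-sided p-value.
Step 5: p-value = 0.114286; compare to alpha = 0.1. fail to reject H0.

U_X = 4, p = 0.114286, fail to reject H0 at alpha = 0.1.


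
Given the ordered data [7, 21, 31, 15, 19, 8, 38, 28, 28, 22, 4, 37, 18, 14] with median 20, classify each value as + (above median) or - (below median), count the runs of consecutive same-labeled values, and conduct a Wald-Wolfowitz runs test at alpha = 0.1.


Step 1: Compute median = 20; label A = above, B = below.
Labels in order: BAABBBAAAABABB  (n_A = 7, n_B = 7)
Step 2: Count runs R = 7.
Step 3: Under H0 (random ordering), E[R] = 2*n_A*n_B/(n_A+n_B) + 1 = 2*7*7/14 + 1 = 8.0000.
        Var[R] = 2*n_A*n_B*(2*n_A*n_B - n_A - n_B) / ((n_A+n_B)^2 * (n_A+n_B-1)) = 8232/2548 = 3.2308.
        SD[R] = 1.7974.
Step 4: Continuity-corrected z = (R + 0.5 - E[R]) / SD[R] = (7 + 0.5 - 8.0000) / 1.7974 = -0.2782.
Step 5: Two-sided p-value via normal approximation = 2*(1 - Phi(|z|)) = 0.780879.
Step 6: alpha = 0.1. fail to reject H0.

R = 7, z = -0.2782, p = 0.780879, fail to reject H0.


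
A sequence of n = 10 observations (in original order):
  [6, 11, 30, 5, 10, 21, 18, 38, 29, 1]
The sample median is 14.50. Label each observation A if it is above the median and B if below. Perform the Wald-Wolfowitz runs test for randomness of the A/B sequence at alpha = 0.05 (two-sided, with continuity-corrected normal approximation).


Step 1: Compute median = 14.50; label A = above, B = below.
Labels in order: BBABBAAAAB  (n_A = 5, n_B = 5)
Step 2: Count runs R = 5.
Step 3: Under H0 (random ordering), E[R] = 2*n_A*n_B/(n_A+n_B) + 1 = 2*5*5/10 + 1 = 6.0000.
        Var[R] = 2*n_A*n_B*(2*n_A*n_B - n_A - n_B) / ((n_A+n_B)^2 * (n_A+n_B-1)) = 2000/900 = 2.2222.
        SD[R] = 1.4907.
Step 4: Continuity-corrected z = (R + 0.5 - E[R]) / SD[R] = (5 + 0.5 - 6.0000) / 1.4907 = -0.3354.
Step 5: Two-sided p-value via normal approximation = 2*(1 - Phi(|z|)) = 0.737316.
Step 6: alpha = 0.05. fail to reject H0.

R = 5, z = -0.3354, p = 0.737316, fail to reject H0.


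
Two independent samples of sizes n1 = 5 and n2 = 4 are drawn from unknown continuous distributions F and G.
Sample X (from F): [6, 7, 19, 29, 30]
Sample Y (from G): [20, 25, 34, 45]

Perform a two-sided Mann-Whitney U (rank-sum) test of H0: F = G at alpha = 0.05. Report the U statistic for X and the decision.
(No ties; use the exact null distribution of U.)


Step 1: Combine and sort all 9 observations; assign midranks.
sorted (value, group): (6,X), (7,X), (19,X), (20,Y), (25,Y), (29,X), (30,X), (34,Y), (45,Y)
ranks: 6->1, 7->2, 19->3, 20->4, 25->5, 29->6, 30->7, 34->8, 45->9
Step 2: Rank sum for X: R1 = 1 + 2 + 3 + 6 + 7 = 19.
Step 3: U_X = R1 - n1(n1+1)/2 = 19 - 5*6/2 = 19 - 15 = 4.
       U_Y = n1*n2 - U_X = 20 - 4 = 16.
Step 4: No ties, so the exact null distribution of U (based on enumerating the C(9,5) = 126 equally likely rank assignments) gives the two-sided p-value.
Step 5: p-value = 0.190476; compare to alpha = 0.05. fail to reject H0.

U_X = 4, p = 0.190476, fail to reject H0 at alpha = 0.05.


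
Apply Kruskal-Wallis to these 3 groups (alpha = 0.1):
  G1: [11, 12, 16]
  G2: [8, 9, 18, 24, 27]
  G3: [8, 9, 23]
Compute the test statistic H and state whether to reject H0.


Step 1: Combine all N = 11 observations and assign midranks.
sorted (value, group, rank): (8,G2,1.5), (8,G3,1.5), (9,G2,3.5), (9,G3,3.5), (11,G1,5), (12,G1,6), (16,G1,7), (18,G2,8), (23,G3,9), (24,G2,10), (27,G2,11)
Step 2: Sum ranks within each group.
R_1 = 18 (n_1 = 3)
R_2 = 34 (n_2 = 5)
R_3 = 14 (n_3 = 3)
Step 3: H = 12/(N(N+1)) * sum(R_i^2/n_i) - 3(N+1)
     = 12/(11*12) * (18^2/3 + 34^2/5 + 14^2/3) - 3*12
     = 0.090909 * 404.533 - 36
     = 0.775758.
Step 4: Ties present; correction factor C = 1 - 12/(11^3 - 11) = 0.990909. Corrected H = 0.775758 / 0.990909 = 0.782875.
Step 5: Under H0, H ~ chi^2(2); p-value = 0.676084.
Step 6: alpha = 0.1. fail to reject H0.

H = 0.7829, df = 2, p = 0.676084, fail to reject H0.


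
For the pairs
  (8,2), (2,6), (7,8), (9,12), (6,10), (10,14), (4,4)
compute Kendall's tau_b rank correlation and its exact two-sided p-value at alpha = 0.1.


Step 1: Enumerate the 21 unordered pairs (i,j) with i<j and classify each by sign(x_j-x_i) * sign(y_j-y_i).
  (1,2):dx=-6,dy=+4->D; (1,3):dx=-1,dy=+6->D; (1,4):dx=+1,dy=+10->C; (1,5):dx=-2,dy=+8->D
  (1,6):dx=+2,dy=+12->C; (1,7):dx=-4,dy=+2->D; (2,3):dx=+5,dy=+2->C; (2,4):dx=+7,dy=+6->C
  (2,5):dx=+4,dy=+4->C; (2,6):dx=+8,dy=+8->C; (2,7):dx=+2,dy=-2->D; (3,4):dx=+2,dy=+4->C
  (3,5):dx=-1,dy=+2->D; (3,6):dx=+3,dy=+6->C; (3,7):dx=-3,dy=-4->C; (4,5):dx=-3,dy=-2->C
  (4,6):dx=+1,dy=+2->C; (4,7):dx=-5,dy=-8->C; (5,6):dx=+4,dy=+4->C; (5,7):dx=-2,dy=-6->C
  (6,7):dx=-6,dy=-10->C
Step 2: C = 15, D = 6, total pairs = 21.
Step 3: tau = (C - D)/(n(n-1)/2) = (15 - 6)/21 = 0.428571.
Step 4: Exact two-sided p-value (enumerate n! = 5040 permutations of y under H0): p = 0.238889.
Step 5: alpha = 0.1. fail to reject H0.

tau_b = 0.4286 (C=15, D=6), p = 0.238889, fail to reject H0.


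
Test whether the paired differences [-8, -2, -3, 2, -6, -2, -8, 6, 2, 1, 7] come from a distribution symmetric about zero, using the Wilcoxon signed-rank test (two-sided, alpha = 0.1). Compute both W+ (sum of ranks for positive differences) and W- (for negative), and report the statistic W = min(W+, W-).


Step 1: Drop any zero differences (none here) and take |d_i|.
|d| = [8, 2, 3, 2, 6, 2, 8, 6, 2, 1, 7]
Step 2: Midrank |d_i| (ties get averaged ranks).
ranks: |8|->10.5, |2|->3.5, |3|->6, |2|->3.5, |6|->7.5, |2|->3.5, |8|->10.5, |6|->7.5, |2|->3.5, |1|->1, |7|->9
Step 3: Attach original signs; sum ranks with positive sign and with negative sign.
W+ = 3.5 + 7.5 + 3.5 + 1 + 9 = 24.5
W- = 10.5 + 3.5 + 6 + 7.5 + 3.5 + 10.5 = 41.5
(Check: W+ + W- = 66 should equal n(n+1)/2 = 66.)
Step 4: Test statistic W = min(W+, W-) = 24.5.
Step 5: Ties in |d|, so use the tie-corrected normal approximation.
        E[W] = n(n+1)/4 = 11*12/4 = 33.
        Tie groups: |d|=2 (t=4), |d|=6 (t=2), |d|=8 (t=2); sum(t^3 - t) = 72.
        Var[W] = n(n+1)(2n+1)/24 - sum(t^3-t)/48 = 3036/24 - 72/48 = 125.
        z = (W - E[W]) / sqrt(Var[W]) = (24.5 - 33) / 11.1803 = -0.7603.
        Two-sided p = 2*Phi(z) = 0.447097.
Step 6: alpha = 0.1. fail to reject H0.

W+ = 24.5, W- = 41.5, W = min = 24.5, p = 0.447097, fail to reject H0.


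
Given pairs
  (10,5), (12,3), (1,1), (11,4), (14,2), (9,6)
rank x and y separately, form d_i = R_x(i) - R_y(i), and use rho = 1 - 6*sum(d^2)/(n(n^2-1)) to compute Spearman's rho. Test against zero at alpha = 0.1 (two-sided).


Step 1: Rank x and y separately (midranks; no ties here).
rank(x): 10->3, 12->5, 1->1, 11->4, 14->6, 9->2
rank(y): 5->5, 3->3, 1->1, 4->4, 2->2, 6->6
Step 2: d_i = R_x(i) - R_y(i); compute d_i^2.
  (3-5)^2=4, (5-3)^2=4, (1-1)^2=0, (4-4)^2=0, (6-2)^2=16, (2-6)^2=16
sum(d^2) = 40.
Step 3: rho = 1 - 6*40 / (6*(6^2 - 1)) = 1 - 240/210 = -0.142857.
Step 4: Under H0, t = rho * sqrt((n-2)/(1-rho^2)) = -0.2887 ~ t(4).
Step 5: Two-sided p-value from the t-distribution with 4 df = 0.787172.
Step 6: alpha = 0.1. fail to reject H0.

rho = -0.1429, p = 0.787172, fail to reject H0 at alpha = 0.1.


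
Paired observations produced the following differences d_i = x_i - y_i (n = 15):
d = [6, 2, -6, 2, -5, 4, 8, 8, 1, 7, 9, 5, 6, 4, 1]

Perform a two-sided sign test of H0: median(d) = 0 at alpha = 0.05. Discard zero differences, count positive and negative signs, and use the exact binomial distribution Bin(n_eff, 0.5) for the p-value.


Step 1: Discard zero differences. Original n = 15; n_eff = number of nonzero differences = 15.
Nonzero differences (with sign): +6, +2, -6, +2, -5, +4, +8, +8, +1, +7, +9, +5, +6, +4, +1
Step 2: Count signs: positive = 13, negative = 2.
Step 3: Under H0: P(positive) = 0.5, so the number of positives S ~ Bin(15, 0.5).
Step 4: Two-sided exact p-value = sum of Bin(15,0.5) probabilities at or below the observed probability = 0.007385.
Step 5: alpha = 0.05. reject H0.

n_eff = 15, pos = 13, neg = 2, p = 0.007385, reject H0.


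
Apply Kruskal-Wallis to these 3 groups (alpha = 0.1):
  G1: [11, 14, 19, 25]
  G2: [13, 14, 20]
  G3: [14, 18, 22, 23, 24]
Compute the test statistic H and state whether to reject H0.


Step 1: Combine all N = 12 observations and assign midranks.
sorted (value, group, rank): (11,G1,1), (13,G2,2), (14,G1,4), (14,G2,4), (14,G3,4), (18,G3,6), (19,G1,7), (20,G2,8), (22,G3,9), (23,G3,10), (24,G3,11), (25,G1,12)
Step 2: Sum ranks within each group.
R_1 = 24 (n_1 = 4)
R_2 = 14 (n_2 = 3)
R_3 = 40 (n_3 = 5)
Step 3: H = 12/(N(N+1)) * sum(R_i^2/n_i) - 3(N+1)
     = 12/(12*13) * (24^2/4 + 14^2/3 + 40^2/5) - 3*13
     = 0.076923 * 529.333 - 39
     = 1.717949.
Step 4: Ties present; correction factor C = 1 - 24/(12^3 - 12) = 0.986014. Corrected H = 1.717949 / 0.986014 = 1.742317.
Step 5: Under H0, H ~ chi^2(2); p-value = 0.418467.
Step 6: alpha = 0.1. fail to reject H0.

H = 1.7423, df = 2, p = 0.418467, fail to reject H0.


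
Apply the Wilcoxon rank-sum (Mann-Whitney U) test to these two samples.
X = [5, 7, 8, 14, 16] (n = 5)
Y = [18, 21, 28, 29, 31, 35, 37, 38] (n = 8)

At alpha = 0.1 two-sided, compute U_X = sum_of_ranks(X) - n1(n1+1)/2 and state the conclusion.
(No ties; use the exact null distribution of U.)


Step 1: Combine and sort all 13 observations; assign midranks.
sorted (value, group): (5,X), (7,X), (8,X), (14,X), (16,X), (18,Y), (21,Y), (28,Y), (29,Y), (31,Y), (35,Y), (37,Y), (38,Y)
ranks: 5->1, 7->2, 8->3, 14->4, 16->5, 18->6, 21->7, 28->8, 29->9, 31->10, 35->11, 37->12, 38->13
Step 2: Rank sum for X: R1 = 1 + 2 + 3 + 4 + 5 = 15.
Step 3: U_X = R1 - n1(n1+1)/2 = 15 - 5*6/2 = 15 - 15 = 0.
       U_Y = n1*n2 - U_X = 40 - 0 = 40.
Step 4: No ties, so the exact null distribution of U (based on enumerating the C(13,5) = 1287 equally likely rank assignments) gives the two-sided p-value.
Step 5: p-value = 0.001554; compare to alpha = 0.1. reject H0.

U_X = 0, p = 0.001554, reject H0 at alpha = 0.1.


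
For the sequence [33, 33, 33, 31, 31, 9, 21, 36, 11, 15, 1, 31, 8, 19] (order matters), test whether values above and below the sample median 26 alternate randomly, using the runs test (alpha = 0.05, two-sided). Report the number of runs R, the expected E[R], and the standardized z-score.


Step 1: Compute median = 26; label A = above, B = below.
Labels in order: AAAAABBABBBABB  (n_A = 7, n_B = 7)
Step 2: Count runs R = 6.
Step 3: Under H0 (random ordering), E[R] = 2*n_A*n_B/(n_A+n_B) + 1 = 2*7*7/14 + 1 = 8.0000.
        Var[R] = 2*n_A*n_B*(2*n_A*n_B - n_A - n_B) / ((n_A+n_B)^2 * (n_A+n_B-1)) = 8232/2548 = 3.2308.
        SD[R] = 1.7974.
Step 4: Continuity-corrected z = (R + 0.5 - E[R]) / SD[R] = (6 + 0.5 - 8.0000) / 1.7974 = -0.8345.
Step 5: Two-sided p-value via normal approximation = 2*(1 - Phi(|z|)) = 0.403986.
Step 6: alpha = 0.05. fail to reject H0.

R = 6, z = -0.8345, p = 0.403986, fail to reject H0.


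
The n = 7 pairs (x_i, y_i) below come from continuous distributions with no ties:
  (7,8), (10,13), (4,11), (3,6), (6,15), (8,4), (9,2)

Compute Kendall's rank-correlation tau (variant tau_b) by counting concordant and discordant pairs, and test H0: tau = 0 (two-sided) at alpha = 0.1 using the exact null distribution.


Step 1: Enumerate the 21 unordered pairs (i,j) with i<j and classify each by sign(x_j-x_i) * sign(y_j-y_i).
  (1,2):dx=+3,dy=+5->C; (1,3):dx=-3,dy=+3->D; (1,4):dx=-4,dy=-2->C; (1,5):dx=-1,dy=+7->D
  (1,6):dx=+1,dy=-4->D; (1,7):dx=+2,dy=-6->D; (2,3):dx=-6,dy=-2->C; (2,4):dx=-7,dy=-7->C
  (2,5):dx=-4,dy=+2->D; (2,6):dx=-2,dy=-9->C; (2,7):dx=-1,dy=-11->C; (3,4):dx=-1,dy=-5->C
  (3,5):dx=+2,dy=+4->C; (3,6):dx=+4,dy=-7->D; (3,7):dx=+5,dy=-9->D; (4,5):dx=+3,dy=+9->C
  (4,6):dx=+5,dy=-2->D; (4,7):dx=+6,dy=-4->D; (5,6):dx=+2,dy=-11->D; (5,7):dx=+3,dy=-13->D
  (6,7):dx=+1,dy=-2->D
Step 2: C = 9, D = 12, total pairs = 21.
Step 3: tau = (C - D)/(n(n-1)/2) = (9 - 12)/21 = -0.142857.
Step 4: Exact two-sided p-value (enumerate n! = 5040 permutations of y under H0): p = 0.772619.
Step 5: alpha = 0.1. fail to reject H0.

tau_b = -0.1429 (C=9, D=12), p = 0.772619, fail to reject H0.


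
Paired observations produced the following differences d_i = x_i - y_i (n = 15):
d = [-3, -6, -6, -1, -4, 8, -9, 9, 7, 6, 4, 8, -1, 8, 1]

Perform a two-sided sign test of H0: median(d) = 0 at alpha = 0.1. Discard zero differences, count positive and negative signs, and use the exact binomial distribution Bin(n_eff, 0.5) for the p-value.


Step 1: Discard zero differences. Original n = 15; n_eff = number of nonzero differences = 15.
Nonzero differences (with sign): -3, -6, -6, -1, -4, +8, -9, +9, +7, +6, +4, +8, -1, +8, +1
Step 2: Count signs: positive = 8, negative = 7.
Step 3: Under H0: P(positive) = 0.5, so the number of positives S ~ Bin(15, 0.5).
Step 4: Two-sided exact p-value = sum of Bin(15,0.5) probabilities at or below the observed probability = 1.000000.
Step 5: alpha = 0.1. fail to reject H0.

n_eff = 15, pos = 8, neg = 7, p = 1.000000, fail to reject H0.


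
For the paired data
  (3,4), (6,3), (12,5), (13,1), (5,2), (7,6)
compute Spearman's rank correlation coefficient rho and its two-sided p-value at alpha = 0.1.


Step 1: Rank x and y separately (midranks; no ties here).
rank(x): 3->1, 6->3, 12->5, 13->6, 5->2, 7->4
rank(y): 4->4, 3->3, 5->5, 1->1, 2->2, 6->6
Step 2: d_i = R_x(i) - R_y(i); compute d_i^2.
  (1-4)^2=9, (3-3)^2=0, (5-5)^2=0, (6-1)^2=25, (2-2)^2=0, (4-6)^2=4
sum(d^2) = 38.
Step 3: rho = 1 - 6*38 / (6*(6^2 - 1)) = 1 - 228/210 = -0.085714.
Step 4: Under H0, t = rho * sqrt((n-2)/(1-rho^2)) = -0.1721 ~ t(4).
Step 5: Two-sided p-value from the t-distribution with 4 df = 0.871743.
Step 6: alpha = 0.1. fail to reject H0.

rho = -0.0857, p = 0.871743, fail to reject H0 at alpha = 0.1.


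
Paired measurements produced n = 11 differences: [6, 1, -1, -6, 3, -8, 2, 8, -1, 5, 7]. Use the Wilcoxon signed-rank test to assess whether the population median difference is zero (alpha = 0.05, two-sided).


Step 1: Drop any zero differences (none here) and take |d_i|.
|d| = [6, 1, 1, 6, 3, 8, 2, 8, 1, 5, 7]
Step 2: Midrank |d_i| (ties get averaged ranks).
ranks: |6|->7.5, |1|->2, |1|->2, |6|->7.5, |3|->5, |8|->10.5, |2|->4, |8|->10.5, |1|->2, |5|->6, |7|->9
Step 3: Attach original signs; sum ranks with positive sign and with negative sign.
W+ = 7.5 + 2 + 5 + 4 + 10.5 + 6 + 9 = 44
W- = 2 + 7.5 + 10.5 + 2 = 22
(Check: W+ + W- = 66 should equal n(n+1)/2 = 66.)
Step 4: Test statistic W = min(W+, W-) = 22.
Step 5: Ties in |d|, so use the tie-corrected normal approximation.
        E[W] = n(n+1)/4 = 11*12/4 = 33.
        Tie groups: |d|=1 (t=3), |d|=6 (t=2), |d|=8 (t=2); sum(t^3 - t) = 36.
        Var[W] = n(n+1)(2n+1)/24 - sum(t^3-t)/48 = 3036/24 - 36/48 = 125.75.
        z = (W - E[W]) / sqrt(Var[W]) = (22 - 33) / 11.2138 = -0.9809.
        Two-sided p = 2*Phi(z) = 0.326627.
Step 6: alpha = 0.05. fail to reject H0.

W+ = 44, W- = 22, W = min = 22, p = 0.326627, fail to reject H0.


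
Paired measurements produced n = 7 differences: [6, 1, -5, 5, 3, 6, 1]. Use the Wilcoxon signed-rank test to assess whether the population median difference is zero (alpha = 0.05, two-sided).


Step 1: Drop any zero differences (none here) and take |d_i|.
|d| = [6, 1, 5, 5, 3, 6, 1]
Step 2: Midrank |d_i| (ties get averaged ranks).
ranks: |6|->6.5, |1|->1.5, |5|->4.5, |5|->4.5, |3|->3, |6|->6.5, |1|->1.5
Step 3: Attach original signs; sum ranks with positive sign and with negative sign.
W+ = 6.5 + 1.5 + 4.5 + 3 + 6.5 + 1.5 = 23.5
W- = 4.5 = 4.5
(Check: W+ + W- = 28 should equal n(n+1)/2 = 28.)
Step 4: Test statistic W = min(W+, W-) = 4.5.
Step 5: Ties in |d|, so use the tie-corrected normal approximation.
        E[W] = n(n+1)/4 = 7*8/4 = 14.
        Tie groups: |d|=1 (t=2), |d|=5 (t=2), |d|=6 (t=2); sum(t^3 - t) = 18.
        Var[W] = n(n+1)(2n+1)/24 - sum(t^3-t)/48 = 840/24 - 18/48 = 34.625.
        z = (W - E[W]) / sqrt(Var[W]) = (4.5 - 14) / 5.8843 = -1.6145.
        Two-sided p = 2*Phi(z) = 0.106427.
Step 6: alpha = 0.05. fail to reject H0.

W+ = 23.5, W- = 4.5, W = min = 4.5, p = 0.106427, fail to reject H0.


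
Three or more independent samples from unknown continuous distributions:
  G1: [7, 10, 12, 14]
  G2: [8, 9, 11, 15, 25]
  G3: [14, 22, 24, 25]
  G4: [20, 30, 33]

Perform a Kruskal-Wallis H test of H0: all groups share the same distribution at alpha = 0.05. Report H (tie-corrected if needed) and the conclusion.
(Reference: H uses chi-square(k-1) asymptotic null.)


Step 1: Combine all N = 16 observations and assign midranks.
sorted (value, group, rank): (7,G1,1), (8,G2,2), (9,G2,3), (10,G1,4), (11,G2,5), (12,G1,6), (14,G1,7.5), (14,G3,7.5), (15,G2,9), (20,G4,10), (22,G3,11), (24,G3,12), (25,G2,13.5), (25,G3,13.5), (30,G4,15), (33,G4,16)
Step 2: Sum ranks within each group.
R_1 = 18.5 (n_1 = 4)
R_2 = 32.5 (n_2 = 5)
R_3 = 44 (n_3 = 4)
R_4 = 41 (n_4 = 3)
Step 3: H = 12/(N(N+1)) * sum(R_i^2/n_i) - 3(N+1)
     = 12/(16*17) * (18.5^2/4 + 32.5^2/5 + 44^2/4 + 41^2/3) - 3*17
     = 0.044118 * 1341.15 - 51
     = 8.168199.
Step 4: Ties present; correction factor C = 1 - 12/(16^3 - 16) = 0.997059. Corrected H = 8.168199 / 0.997059 = 8.192294.
Step 5: Under H0, H ~ chi^2(3); p-value = 0.042200.
Step 6: alpha = 0.05. reject H0.

H = 8.1923, df = 3, p = 0.042200, reject H0.


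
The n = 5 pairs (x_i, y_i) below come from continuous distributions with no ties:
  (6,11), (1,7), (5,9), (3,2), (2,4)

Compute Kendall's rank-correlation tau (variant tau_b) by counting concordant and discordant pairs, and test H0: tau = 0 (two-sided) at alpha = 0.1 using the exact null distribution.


Step 1: Enumerate the 10 unordered pairs (i,j) with i<j and classify each by sign(x_j-x_i) * sign(y_j-y_i).
  (1,2):dx=-5,dy=-4->C; (1,3):dx=-1,dy=-2->C; (1,4):dx=-3,dy=-9->C; (1,5):dx=-4,dy=-7->C
  (2,3):dx=+4,dy=+2->C; (2,4):dx=+2,dy=-5->D; (2,5):dx=+1,dy=-3->D; (3,4):dx=-2,dy=-7->C
  (3,5):dx=-3,dy=-5->C; (4,5):dx=-1,dy=+2->D
Step 2: C = 7, D = 3, total pairs = 10.
Step 3: tau = (C - D)/(n(n-1)/2) = (7 - 3)/10 = 0.400000.
Step 4: Exact two-sided p-value (enumerate n! = 120 permutations of y under H0): p = 0.483333.
Step 5: alpha = 0.1. fail to reject H0.

tau_b = 0.4000 (C=7, D=3), p = 0.483333, fail to reject H0.


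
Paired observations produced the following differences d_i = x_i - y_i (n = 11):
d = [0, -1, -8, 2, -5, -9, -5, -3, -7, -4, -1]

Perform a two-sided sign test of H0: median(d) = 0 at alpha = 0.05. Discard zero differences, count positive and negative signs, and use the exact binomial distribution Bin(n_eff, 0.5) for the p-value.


Step 1: Discard zero differences. Original n = 11; n_eff = number of nonzero differences = 10.
Nonzero differences (with sign): -1, -8, +2, -5, -9, -5, -3, -7, -4, -1
Step 2: Count signs: positive = 1, negative = 9.
Step 3: Under H0: P(positive) = 0.5, so the number of positives S ~ Bin(10, 0.5).
Step 4: Two-sided exact p-value = sum of Bin(10,0.5) probabilities at or below the observed probability = 0.021484.
Step 5: alpha = 0.05. reject H0.

n_eff = 10, pos = 1, neg = 9, p = 0.021484, reject H0.


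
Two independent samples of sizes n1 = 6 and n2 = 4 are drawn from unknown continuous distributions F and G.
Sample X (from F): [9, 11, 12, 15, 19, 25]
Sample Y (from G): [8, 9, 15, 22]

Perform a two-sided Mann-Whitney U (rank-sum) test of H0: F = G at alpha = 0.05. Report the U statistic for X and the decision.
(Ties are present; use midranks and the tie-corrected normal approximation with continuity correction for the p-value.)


Step 1: Combine and sort all 10 observations; assign midranks.
sorted (value, group): (8,Y), (9,X), (9,Y), (11,X), (12,X), (15,X), (15,Y), (19,X), (22,Y), (25,X)
ranks: 8->1, 9->2.5, 9->2.5, 11->4, 12->5, 15->6.5, 15->6.5, 19->8, 22->9, 25->10
Step 2: Rank sum for X: R1 = 2.5 + 4 + 5 + 6.5 + 8 + 10 = 36.
Step 3: U_X = R1 - n1(n1+1)/2 = 36 - 6*7/2 = 36 - 21 = 15.
       U_Y = n1*n2 - U_X = 24 - 15 = 9.
Step 4: Ties are present, so use the tie-corrected normal approximation (with continuity correction) for the p-value.
Step 5: p-value = 0.591778; compare to alpha = 0.05. fail to reject H0.

U_X = 15, p = 0.591778, fail to reject H0 at alpha = 0.05.


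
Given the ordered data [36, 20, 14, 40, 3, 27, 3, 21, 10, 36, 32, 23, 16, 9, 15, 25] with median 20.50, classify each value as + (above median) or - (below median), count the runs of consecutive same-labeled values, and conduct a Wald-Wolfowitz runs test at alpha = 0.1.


Step 1: Compute median = 20.50; label A = above, B = below.
Labels in order: ABBABABABAAABBBA  (n_A = 8, n_B = 8)
Step 2: Count runs R = 11.
Step 3: Under H0 (random ordering), E[R] = 2*n_A*n_B/(n_A+n_B) + 1 = 2*8*8/16 + 1 = 9.0000.
        Var[R] = 2*n_A*n_B*(2*n_A*n_B - n_A - n_B) / ((n_A+n_B)^2 * (n_A+n_B-1)) = 14336/3840 = 3.7333.
        SD[R] = 1.9322.
Step 4: Continuity-corrected z = (R - 0.5 - E[R]) / SD[R] = (11 - 0.5 - 9.0000) / 1.9322 = 0.7763.
Step 5: Two-sided p-value via normal approximation = 2*(1 - Phi(|z|)) = 0.437558.
Step 6: alpha = 0.1. fail to reject H0.

R = 11, z = 0.7763, p = 0.437558, fail to reject H0.


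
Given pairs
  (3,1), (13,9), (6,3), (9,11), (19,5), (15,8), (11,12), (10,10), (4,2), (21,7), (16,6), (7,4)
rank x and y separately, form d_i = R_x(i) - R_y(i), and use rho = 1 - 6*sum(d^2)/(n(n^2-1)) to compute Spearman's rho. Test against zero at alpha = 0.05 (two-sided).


Step 1: Rank x and y separately (midranks; no ties here).
rank(x): 3->1, 13->8, 6->3, 9->5, 19->11, 15->9, 11->7, 10->6, 4->2, 21->12, 16->10, 7->4
rank(y): 1->1, 9->9, 3->3, 11->11, 5->5, 8->8, 12->12, 10->10, 2->2, 7->7, 6->6, 4->4
Step 2: d_i = R_x(i) - R_y(i); compute d_i^2.
  (1-1)^2=0, (8-9)^2=1, (3-3)^2=0, (5-11)^2=36, (11-5)^2=36, (9-8)^2=1, (7-12)^2=25, (6-10)^2=16, (2-2)^2=0, (12-7)^2=25, (10-6)^2=16, (4-4)^2=0
sum(d^2) = 156.
Step 3: rho = 1 - 6*156 / (12*(12^2 - 1)) = 1 - 936/1716 = 0.454545.
Step 4: Under H0, t = rho * sqrt((n-2)/(1-rho^2)) = 1.6137 ~ t(10).
Step 5: Two-sided p-value from the t-distribution with 10 df = 0.137658.
Step 6: alpha = 0.05. fail to reject H0.

rho = 0.4545, p = 0.137658, fail to reject H0 at alpha = 0.05.


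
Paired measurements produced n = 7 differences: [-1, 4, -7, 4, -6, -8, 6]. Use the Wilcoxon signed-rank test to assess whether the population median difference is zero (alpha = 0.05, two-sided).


Step 1: Drop any zero differences (none here) and take |d_i|.
|d| = [1, 4, 7, 4, 6, 8, 6]
Step 2: Midrank |d_i| (ties get averaged ranks).
ranks: |1|->1, |4|->2.5, |7|->6, |4|->2.5, |6|->4.5, |8|->7, |6|->4.5
Step 3: Attach original signs; sum ranks with positive sign and with negative sign.
W+ = 2.5 + 2.5 + 4.5 = 9.5
W- = 1 + 6 + 4.5 + 7 = 18.5
(Check: W+ + W- = 28 should equal n(n+1)/2 = 28.)
Step 4: Test statistic W = min(W+, W-) = 9.5.
Step 5: Ties in |d|, so use the tie-corrected normal approximation.
        E[W] = n(n+1)/4 = 7*8/4 = 14.
        Tie groups: |d|=4 (t=2), |d|=6 (t=2); sum(t^3 - t) = 12.
        Var[W] = n(n+1)(2n+1)/24 - sum(t^3-t)/48 = 840/24 - 12/48 = 34.75.
        z = (W - E[W]) / sqrt(Var[W]) = (9.5 - 14) / 5.8949 = -0.7634.
        Two-sided p = 2*Phi(z) = 0.445243.
Step 6: alpha = 0.05. fail to reject H0.

W+ = 9.5, W- = 18.5, W = min = 9.5, p = 0.445243, fail to reject H0.
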